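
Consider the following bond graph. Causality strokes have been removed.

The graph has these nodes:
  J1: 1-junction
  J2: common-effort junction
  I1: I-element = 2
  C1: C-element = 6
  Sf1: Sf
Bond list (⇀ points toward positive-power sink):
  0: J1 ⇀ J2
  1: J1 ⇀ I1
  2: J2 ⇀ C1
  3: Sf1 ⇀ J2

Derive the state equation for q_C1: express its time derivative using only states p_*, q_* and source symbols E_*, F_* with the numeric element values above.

dq_C1/dt = F_Sf1 + p_I1/2

b3 |Sf1  (Sf1: flow source, stroke at near end)
b1 |I1  (prefer integral on I1)
b0 |J1  (J1 flow already set via bond 1)
b2 |J2  (J2 needs exactly one e-in)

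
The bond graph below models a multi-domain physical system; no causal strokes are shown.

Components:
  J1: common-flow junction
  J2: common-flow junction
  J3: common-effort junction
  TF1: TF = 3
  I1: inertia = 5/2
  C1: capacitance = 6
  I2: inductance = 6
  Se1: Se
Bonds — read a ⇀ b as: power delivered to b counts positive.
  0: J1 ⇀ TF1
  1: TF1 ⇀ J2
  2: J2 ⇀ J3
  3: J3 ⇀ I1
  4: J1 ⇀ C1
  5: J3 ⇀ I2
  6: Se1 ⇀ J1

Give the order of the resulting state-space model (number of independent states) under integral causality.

b6 stroke→J1  (Se1: effort source, stroke at far end)
b3 stroke→I1  (I1 integral (f out))
b4 stroke→J1  (C1: C, integral causality)
b0 stroke→TF1  (closing 1-jn rule on J1)
b1 stroke→J2  (through TF1, causality passes straight; one stroke at TF1)
b2 stroke→J3  (only one flow-in slot at J2)
b5 stroke→I2  (common-e at J3 fixed by 2)

3  (C1, I1, I2 all integral)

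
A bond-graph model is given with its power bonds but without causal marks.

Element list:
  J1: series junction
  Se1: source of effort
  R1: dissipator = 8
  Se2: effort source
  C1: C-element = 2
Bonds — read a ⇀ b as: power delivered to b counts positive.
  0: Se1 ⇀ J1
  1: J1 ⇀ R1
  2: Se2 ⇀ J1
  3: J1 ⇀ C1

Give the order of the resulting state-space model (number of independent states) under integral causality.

1  (C1 all integral)

bond 0 →J1  (Se1 fixes effort; stroke away)
bond 2 →J1  (Se2 fixes effort; stroke away)
bond 3 →J1  (C1 outputs effort q/C1)
bond 1 →R1  (J1: last free bond brings flow in)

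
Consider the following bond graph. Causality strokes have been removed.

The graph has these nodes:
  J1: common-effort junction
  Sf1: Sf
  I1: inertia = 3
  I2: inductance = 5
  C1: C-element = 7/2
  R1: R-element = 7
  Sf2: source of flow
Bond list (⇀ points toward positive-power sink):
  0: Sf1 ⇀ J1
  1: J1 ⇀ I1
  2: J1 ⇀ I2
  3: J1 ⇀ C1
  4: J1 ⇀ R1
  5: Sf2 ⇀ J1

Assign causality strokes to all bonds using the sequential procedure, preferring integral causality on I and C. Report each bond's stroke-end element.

β0 |Sf1
β1 |I1
β2 |I2
β3 |J1
β4 |R1
β5 |Sf2

b0 stroke→Sf1  (Sf1 fixes flow; stroke at Sf1)
b5 stroke→Sf2  (Sf2 fixes flow; stroke at Sf2)
b1 stroke→I1  (prefer integral on I1)
b2 stroke→I2  (prefer integral on I2)
b3 stroke→J1  (prefer integral on C1)
b4 stroke→R1  (J1: bond 3 brought effort, rest push out)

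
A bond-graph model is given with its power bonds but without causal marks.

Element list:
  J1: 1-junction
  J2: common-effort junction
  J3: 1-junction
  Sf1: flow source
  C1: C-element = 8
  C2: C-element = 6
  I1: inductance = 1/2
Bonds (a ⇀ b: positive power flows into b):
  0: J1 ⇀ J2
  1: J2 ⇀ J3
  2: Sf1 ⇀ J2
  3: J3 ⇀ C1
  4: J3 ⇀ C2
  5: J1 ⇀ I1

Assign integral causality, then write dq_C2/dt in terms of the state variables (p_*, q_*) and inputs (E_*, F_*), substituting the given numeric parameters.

dq_C2/dt = F_Sf1 + 2*p_I1

b2 →Sf1  (Sf1 fixes flow; stroke at Sf1)
b3 →J3  (C1: C, integral causality)
b4 →J3  (prefer integral on C2)
b1 →J2  (J3 needs exactly one f-in)
b0 →J1  (common-e at J2 fixed by 1)
b5 →I1  (only one flow-in slot at J1)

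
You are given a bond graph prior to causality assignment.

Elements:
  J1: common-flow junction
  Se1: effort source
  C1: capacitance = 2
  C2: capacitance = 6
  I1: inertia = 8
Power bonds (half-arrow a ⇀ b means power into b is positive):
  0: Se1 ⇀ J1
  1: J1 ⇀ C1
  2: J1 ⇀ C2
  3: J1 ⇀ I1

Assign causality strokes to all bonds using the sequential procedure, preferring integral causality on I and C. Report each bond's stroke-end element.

β0 |J1  (source Se1 imposes e)
β1 |J1  (C1 integral (e out))
β2 |J1  (C2 outputs effort q/C2)
β3 |I1  (J1: last free bond brings flow in)

β0 stroke at J1
β1 stroke at J1
β2 stroke at J1
β3 stroke at I1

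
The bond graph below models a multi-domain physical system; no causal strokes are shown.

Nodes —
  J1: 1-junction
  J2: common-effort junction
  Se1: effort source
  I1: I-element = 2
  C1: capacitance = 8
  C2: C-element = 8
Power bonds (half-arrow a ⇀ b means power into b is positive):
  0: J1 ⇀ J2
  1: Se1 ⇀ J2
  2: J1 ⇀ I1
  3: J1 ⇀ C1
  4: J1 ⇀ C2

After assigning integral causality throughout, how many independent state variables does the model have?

3  (C1, C2, I1 all integral)

#1 |J2  (Se1: effort source, stroke at far end)
#0 |J1  (J2 effort already set via bond 1)
#2 |I1  (I1 integral (f out))
#3 |J1  (1-jn J1 has f-setter on 2)
#4 |J1  (common-f at J1 fixed by 2)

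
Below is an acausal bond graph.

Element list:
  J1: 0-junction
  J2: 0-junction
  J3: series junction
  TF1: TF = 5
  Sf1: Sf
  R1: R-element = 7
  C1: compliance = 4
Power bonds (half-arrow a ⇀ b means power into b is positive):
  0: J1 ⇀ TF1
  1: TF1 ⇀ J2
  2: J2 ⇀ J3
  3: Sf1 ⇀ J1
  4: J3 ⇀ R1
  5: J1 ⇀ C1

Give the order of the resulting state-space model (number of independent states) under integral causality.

1  (C1 all integral)

#3 stroke at Sf1  (Sf1 fixes flow; stroke at Sf1)
#5 stroke at J1  (C1: C, integral causality)
#0 stroke at TF1  (0-jn J1 has e-setter on 5)
#1 stroke at J2  (TF1: transformer flips bond 0)
#2 stroke at J3  (0-jn J2 has e-setter on 1)
#4 stroke at R1  (J3 needs exactly one f-in)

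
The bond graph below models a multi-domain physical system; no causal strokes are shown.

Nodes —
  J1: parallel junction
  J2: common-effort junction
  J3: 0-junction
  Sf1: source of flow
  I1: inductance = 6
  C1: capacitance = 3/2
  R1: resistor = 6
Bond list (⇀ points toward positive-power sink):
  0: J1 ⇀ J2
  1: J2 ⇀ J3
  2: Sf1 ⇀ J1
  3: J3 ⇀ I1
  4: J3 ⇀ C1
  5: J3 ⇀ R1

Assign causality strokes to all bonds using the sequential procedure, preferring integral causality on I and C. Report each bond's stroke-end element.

#2 stroke at Sf1  (Sf1 fixes flow; stroke at Sf1)
#0 stroke at J1  (only one effort-in slot at J1)
#1 stroke at J2  (closing 0-jn rule on J2)
#3 stroke at I1  (I1: I, integral causality)
#4 stroke at J3  (prefer integral on C1)
#5 stroke at R1  (J3 effort already set via bond 4)

#0 stroke at J1
#1 stroke at J2
#2 stroke at Sf1
#3 stroke at I1
#4 stroke at J3
#5 stroke at R1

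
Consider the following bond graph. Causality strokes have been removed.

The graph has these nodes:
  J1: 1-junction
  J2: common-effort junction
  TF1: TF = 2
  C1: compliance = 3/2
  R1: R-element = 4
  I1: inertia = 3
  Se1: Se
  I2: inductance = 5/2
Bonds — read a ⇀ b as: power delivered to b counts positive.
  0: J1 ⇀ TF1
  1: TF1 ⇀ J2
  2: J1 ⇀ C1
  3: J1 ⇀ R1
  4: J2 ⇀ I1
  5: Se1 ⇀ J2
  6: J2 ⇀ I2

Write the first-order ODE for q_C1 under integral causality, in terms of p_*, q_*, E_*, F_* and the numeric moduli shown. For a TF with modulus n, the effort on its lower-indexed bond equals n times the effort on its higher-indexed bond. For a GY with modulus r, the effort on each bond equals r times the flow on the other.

bond 5 |J2  (Se1 fixes effort; stroke away)
bond 1 |TF1  (common-e at J2 fixed by 5)
bond 4 |I1  (common-e at J2 fixed by 5)
bond 6 |I2  (J2: bond 5 brought effort, rest push out)
bond 0 |J1  (TF1: transformer flips bond 1)
bond 2 |J1  (C1: C, integral causality)
bond 3 |R1  (closing 1-jn rule on J1)

dq_C1/dt = -E_Se1/2 - q_C1/6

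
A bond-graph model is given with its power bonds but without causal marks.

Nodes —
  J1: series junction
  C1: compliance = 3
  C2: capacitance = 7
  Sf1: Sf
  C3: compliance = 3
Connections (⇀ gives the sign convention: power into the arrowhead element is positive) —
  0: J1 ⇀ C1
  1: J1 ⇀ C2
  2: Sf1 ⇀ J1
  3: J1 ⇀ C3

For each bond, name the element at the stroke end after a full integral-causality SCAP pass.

bond 2 →Sf1  (Sf1: flow source, stroke at near end)
bond 0 →J1  (J1 flow already set via bond 2)
bond 1 →J1  (J1: bond 2 brought flow, rest push out)
bond 3 →J1  (1-jn J1 has f-setter on 2)

β0 →J1
β1 →J1
β2 →Sf1
β3 →J1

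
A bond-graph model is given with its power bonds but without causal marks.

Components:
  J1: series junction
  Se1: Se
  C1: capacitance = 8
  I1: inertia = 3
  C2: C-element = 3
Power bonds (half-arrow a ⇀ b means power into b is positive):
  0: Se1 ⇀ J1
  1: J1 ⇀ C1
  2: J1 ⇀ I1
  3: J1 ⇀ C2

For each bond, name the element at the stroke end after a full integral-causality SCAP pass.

#0 |J1
#1 |J1
#2 |I1
#3 |J1

#0 stroke at J1  (Se1: effort source, stroke at far end)
#1 stroke at J1  (C1 integral (e out))
#2 stroke at I1  (I1 outputs flow p/I1)
#3 stroke at J1  (common-f at J1 fixed by 2)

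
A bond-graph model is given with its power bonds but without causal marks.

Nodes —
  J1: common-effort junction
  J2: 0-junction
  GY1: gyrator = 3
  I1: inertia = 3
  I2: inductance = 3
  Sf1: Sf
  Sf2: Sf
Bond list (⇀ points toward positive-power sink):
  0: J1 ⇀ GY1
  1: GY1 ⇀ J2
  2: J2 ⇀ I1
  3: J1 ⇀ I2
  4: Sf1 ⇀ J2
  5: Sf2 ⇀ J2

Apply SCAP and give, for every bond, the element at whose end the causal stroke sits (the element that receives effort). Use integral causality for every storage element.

#4 stroke at Sf1  (Sf1: flow source, stroke at near end)
#5 stroke at Sf2  (Sf2: flow source, stroke at near end)
#2 stroke at I1  (I1 outputs flow p/I1)
#1 stroke at J2  (J2 needs exactly one e-in)
#0 stroke at J1  (GY1: gyrator matches bond 1)
#3 stroke at I2  (common-e at J1 fixed by 0)

b0 stroke at J1
b1 stroke at J2
b2 stroke at I1
b3 stroke at I2
b4 stroke at Sf1
b5 stroke at Sf2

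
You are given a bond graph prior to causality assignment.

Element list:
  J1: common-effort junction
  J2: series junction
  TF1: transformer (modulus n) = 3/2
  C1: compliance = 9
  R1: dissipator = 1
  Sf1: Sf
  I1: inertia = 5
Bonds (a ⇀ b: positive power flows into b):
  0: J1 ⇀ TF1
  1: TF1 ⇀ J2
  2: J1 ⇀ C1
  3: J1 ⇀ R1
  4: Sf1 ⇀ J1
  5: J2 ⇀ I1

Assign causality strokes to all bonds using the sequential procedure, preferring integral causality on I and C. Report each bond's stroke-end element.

#4 stroke at Sf1  (Sf1: flow source, stroke at near end)
#2 stroke at J1  (C1 outputs effort q/C1)
#0 stroke at TF1  (common-e at J1 fixed by 2)
#3 stroke at R1  (J1: bond 2 brought effort, rest push out)
#1 stroke at J2  (TF1: transformer flips bond 0)
#5 stroke at I1  (closing 1-jn rule on J2)

bond 0 stroke→TF1
bond 1 stroke→J2
bond 2 stroke→J1
bond 3 stroke→R1
bond 4 stroke→Sf1
bond 5 stroke→I1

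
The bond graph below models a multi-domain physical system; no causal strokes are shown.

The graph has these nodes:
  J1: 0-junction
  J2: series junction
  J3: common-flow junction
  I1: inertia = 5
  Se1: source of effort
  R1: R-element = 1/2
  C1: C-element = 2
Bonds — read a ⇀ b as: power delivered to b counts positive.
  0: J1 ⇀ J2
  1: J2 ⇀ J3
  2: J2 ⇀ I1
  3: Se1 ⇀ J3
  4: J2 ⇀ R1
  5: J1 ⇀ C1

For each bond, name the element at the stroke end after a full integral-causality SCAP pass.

#3 |J3  (Se1 (Se) sets effort on bond)
#1 |J2  (closing 1-jn rule on J3)
#2 |I1  (I1: I, integral causality)
#0 |J2  (1-jn J2 has f-setter on 2)
#4 |J2  (1-jn J2 has f-setter on 2)
#5 |J1  (J1 needs exactly one e-in)

β0 |J2
β1 |J2
β2 |I1
β3 |J3
β4 |J2
β5 |J1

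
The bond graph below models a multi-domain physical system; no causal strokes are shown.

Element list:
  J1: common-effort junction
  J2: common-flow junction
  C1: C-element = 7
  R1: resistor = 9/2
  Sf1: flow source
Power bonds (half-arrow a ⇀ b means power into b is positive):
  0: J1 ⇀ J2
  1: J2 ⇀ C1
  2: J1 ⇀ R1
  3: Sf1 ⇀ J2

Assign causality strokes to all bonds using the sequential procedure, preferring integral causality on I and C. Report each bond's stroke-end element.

#0 →J2
#1 →J2
#2 →J1
#3 →Sf1

b3 stroke at Sf1  (Sf1 (Sf) sets flow on bond)
b0 stroke at J2  (common-f at J2 fixed by 3)
b1 stroke at J2  (J2: bond 3 brought flow, rest push out)
b2 stroke at J1  (closing 0-jn rule on J1)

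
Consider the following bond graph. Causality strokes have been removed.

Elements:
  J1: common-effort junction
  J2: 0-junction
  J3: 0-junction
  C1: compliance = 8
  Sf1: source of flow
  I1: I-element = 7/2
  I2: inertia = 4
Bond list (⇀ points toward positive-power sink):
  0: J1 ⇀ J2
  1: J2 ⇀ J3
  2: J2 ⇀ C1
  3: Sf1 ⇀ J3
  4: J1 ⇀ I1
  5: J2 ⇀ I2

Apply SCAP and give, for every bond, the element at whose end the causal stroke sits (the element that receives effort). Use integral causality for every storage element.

b0 |J1
b1 |J3
b2 |J2
b3 |Sf1
b4 |I1
b5 |I2

b3 stroke at Sf1  (Sf1 fixes flow; stroke at Sf1)
b1 stroke at J3  (only one effort-in slot at J3)
b2 stroke at J2  (C1 outputs effort q/C1)
b0 stroke at J1  (0-jn J2 has e-setter on 2)
b5 stroke at I2  (J2: bond 2 brought effort, rest push out)
b4 stroke at I1  (J1: bond 0 brought effort, rest push out)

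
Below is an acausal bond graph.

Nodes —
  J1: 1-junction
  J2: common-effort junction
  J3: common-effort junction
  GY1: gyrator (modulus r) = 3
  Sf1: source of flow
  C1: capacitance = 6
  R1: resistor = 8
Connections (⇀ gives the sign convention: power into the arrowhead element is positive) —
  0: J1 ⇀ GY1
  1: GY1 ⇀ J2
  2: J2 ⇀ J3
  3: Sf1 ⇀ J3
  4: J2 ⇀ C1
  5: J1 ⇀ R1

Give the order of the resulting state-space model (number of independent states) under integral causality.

b3 |Sf1  (Sf1 fixes flow; stroke at Sf1)
b2 |J3  (closing 0-jn rule on J3)
b4 |J2  (C1: C, integral causality)
b1 |GY1  (0-jn J2 has e-setter on 4)
b0 |GY1  (GY GY1: same side as bond 1)
b5 |J1  (1-jn J1 has f-setter on 0)

1  (C1 all integral)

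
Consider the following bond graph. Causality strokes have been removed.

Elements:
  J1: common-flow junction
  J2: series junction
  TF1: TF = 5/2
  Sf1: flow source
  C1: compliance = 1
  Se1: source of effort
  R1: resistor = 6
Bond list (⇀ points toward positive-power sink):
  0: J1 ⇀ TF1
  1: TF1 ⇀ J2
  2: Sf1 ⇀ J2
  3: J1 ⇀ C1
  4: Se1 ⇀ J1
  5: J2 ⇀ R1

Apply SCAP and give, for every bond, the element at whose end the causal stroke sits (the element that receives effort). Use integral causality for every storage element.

bond 2 stroke at Sf1  (Sf1 fixes flow; stroke at Sf1)
bond 4 stroke at J1  (Se1: effort source, stroke at far end)
bond 1 stroke at J2  (1-jn J2 has f-setter on 2)
bond 5 stroke at J2  (J2: bond 2 brought flow, rest push out)
bond 0 stroke at TF1  (TF1: transformer flips bond 1)
bond 3 stroke at J1  (J1: bond 0 brought flow, rest push out)

β0 |TF1
β1 |J2
β2 |Sf1
β3 |J1
β4 |J1
β5 |J2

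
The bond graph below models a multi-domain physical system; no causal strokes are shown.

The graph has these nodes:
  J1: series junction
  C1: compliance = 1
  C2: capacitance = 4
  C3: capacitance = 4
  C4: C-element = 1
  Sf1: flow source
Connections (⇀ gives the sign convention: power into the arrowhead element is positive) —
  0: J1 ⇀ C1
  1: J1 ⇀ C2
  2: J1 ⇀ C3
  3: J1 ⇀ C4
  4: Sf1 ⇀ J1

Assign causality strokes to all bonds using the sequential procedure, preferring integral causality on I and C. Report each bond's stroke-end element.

b0 →J1
b1 →J1
b2 →J1
b3 →J1
b4 →Sf1

bond 4 stroke at Sf1  (Sf1 (Sf) sets flow on bond)
bond 0 stroke at J1  (1-jn J1 has f-setter on 4)
bond 1 stroke at J1  (J1: bond 4 brought flow, rest push out)
bond 2 stroke at J1  (J1 flow already set via bond 4)
bond 3 stroke at J1  (1-jn J1 has f-setter on 4)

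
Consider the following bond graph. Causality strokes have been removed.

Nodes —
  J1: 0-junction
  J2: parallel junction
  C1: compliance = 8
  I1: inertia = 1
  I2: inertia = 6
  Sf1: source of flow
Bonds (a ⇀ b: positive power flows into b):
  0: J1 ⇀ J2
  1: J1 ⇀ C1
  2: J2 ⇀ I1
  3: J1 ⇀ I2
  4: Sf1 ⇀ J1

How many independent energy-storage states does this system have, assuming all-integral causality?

3  (C1, I1, I2 all integral)

#4 stroke at Sf1  (Sf1: flow source, stroke at near end)
#1 stroke at J1  (C1: C, integral causality)
#0 stroke at J2  (common-e at J1 fixed by 1)
#3 stroke at I2  (common-e at J1 fixed by 1)
#2 stroke at I1  (J2: bond 0 brought effort, rest push out)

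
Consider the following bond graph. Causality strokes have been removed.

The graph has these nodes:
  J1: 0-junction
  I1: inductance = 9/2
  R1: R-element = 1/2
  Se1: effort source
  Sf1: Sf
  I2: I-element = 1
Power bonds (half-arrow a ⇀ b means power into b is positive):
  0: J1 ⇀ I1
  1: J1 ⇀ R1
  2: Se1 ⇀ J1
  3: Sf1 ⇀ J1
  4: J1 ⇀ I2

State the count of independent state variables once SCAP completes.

2  (I1, I2 all integral)

bond 2 |J1  (Se1 fixes effort; stroke away)
bond 3 |Sf1  (Sf1: flow source, stroke at near end)
bond 0 |I1  (common-e at J1 fixed by 2)
bond 1 |R1  (0-jn J1 has e-setter on 2)
bond 4 |I2  (J1 effort already set via bond 2)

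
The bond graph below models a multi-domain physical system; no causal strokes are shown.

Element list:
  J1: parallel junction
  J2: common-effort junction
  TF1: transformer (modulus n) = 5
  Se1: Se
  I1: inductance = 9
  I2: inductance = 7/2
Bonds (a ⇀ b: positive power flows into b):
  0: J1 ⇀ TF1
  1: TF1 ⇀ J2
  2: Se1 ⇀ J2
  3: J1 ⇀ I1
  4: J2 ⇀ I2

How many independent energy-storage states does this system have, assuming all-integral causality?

2  (I1, I2 all integral)

β2 stroke→J2  (Se1 (Se) sets effort on bond)
β1 stroke→TF1  (J2: bond 2 brought effort, rest push out)
β4 stroke→I2  (0-jn J2 has e-setter on 2)
β0 stroke→J1  (through TF1, causality passes straight; one stroke at TF1)
β3 stroke→I1  (0-jn J1 has e-setter on 0)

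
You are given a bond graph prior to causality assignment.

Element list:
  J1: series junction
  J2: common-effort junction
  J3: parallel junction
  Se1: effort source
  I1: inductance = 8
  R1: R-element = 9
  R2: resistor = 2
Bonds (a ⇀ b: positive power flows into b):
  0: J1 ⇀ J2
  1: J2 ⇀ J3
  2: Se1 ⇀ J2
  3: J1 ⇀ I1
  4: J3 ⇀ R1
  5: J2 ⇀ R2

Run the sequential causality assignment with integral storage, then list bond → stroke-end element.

b0 stroke→J1
b1 stroke→J3
b2 stroke→J2
b3 stroke→I1
b4 stroke→R1
b5 stroke→R2

#2 stroke at J2  (Se1 fixes effort; stroke away)
#0 stroke at J1  (0-jn J2 has e-setter on 2)
#1 stroke at J3  (J2 effort already set via bond 2)
#5 stroke at R2  (common-e at J2 fixed by 2)
#4 stroke at R1  (common-e at J3 fixed by 1)
#3 stroke at I1  (only one flow-in slot at J1)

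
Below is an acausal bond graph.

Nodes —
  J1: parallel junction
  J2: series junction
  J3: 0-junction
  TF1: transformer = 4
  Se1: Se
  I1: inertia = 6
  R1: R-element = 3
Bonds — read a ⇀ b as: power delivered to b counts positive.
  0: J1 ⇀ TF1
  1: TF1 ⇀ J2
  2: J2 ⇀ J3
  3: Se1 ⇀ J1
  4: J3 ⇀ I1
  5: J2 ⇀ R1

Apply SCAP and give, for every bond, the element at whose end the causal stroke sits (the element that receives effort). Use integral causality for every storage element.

#0 →TF1
#1 →J2
#2 →J3
#3 →J1
#4 →I1
#5 →J2

b3 →J1  (Se1 fixes effort; stroke away)
b0 →TF1  (J1: bond 3 brought effort, rest push out)
b1 →J2  (TF TF1: opposite of bond 0)
b4 →I1  (I1: I, integral causality)
b2 →J3  (J3 needs exactly one e-in)
b5 →J2  (common-f at J2 fixed by 2)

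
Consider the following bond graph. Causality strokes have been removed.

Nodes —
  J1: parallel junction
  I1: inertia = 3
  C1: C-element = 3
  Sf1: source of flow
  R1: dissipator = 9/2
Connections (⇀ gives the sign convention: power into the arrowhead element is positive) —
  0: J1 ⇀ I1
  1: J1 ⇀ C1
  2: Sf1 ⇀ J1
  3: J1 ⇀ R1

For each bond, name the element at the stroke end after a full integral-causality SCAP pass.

b0 →I1
b1 →J1
b2 →Sf1
b3 →R1

bond 2 |Sf1  (Sf1: flow source, stroke at near end)
bond 0 |I1  (I1 integral (f out))
bond 1 |J1  (prefer integral on C1)
bond 3 |R1  (0-jn J1 has e-setter on 1)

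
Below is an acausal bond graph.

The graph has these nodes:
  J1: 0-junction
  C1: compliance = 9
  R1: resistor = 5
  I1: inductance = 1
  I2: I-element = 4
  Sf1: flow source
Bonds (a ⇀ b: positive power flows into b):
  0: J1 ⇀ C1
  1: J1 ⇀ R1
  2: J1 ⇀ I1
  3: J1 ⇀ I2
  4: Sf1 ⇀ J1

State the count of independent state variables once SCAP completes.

#4 →Sf1  (Sf1: flow source, stroke at near end)
#0 →J1  (C1 integral (e out))
#1 →R1  (0-jn J1 has e-setter on 0)
#2 →I1  (J1: bond 0 brought effort, rest push out)
#3 →I2  (0-jn J1 has e-setter on 0)

3  (C1, I1, I2 all integral)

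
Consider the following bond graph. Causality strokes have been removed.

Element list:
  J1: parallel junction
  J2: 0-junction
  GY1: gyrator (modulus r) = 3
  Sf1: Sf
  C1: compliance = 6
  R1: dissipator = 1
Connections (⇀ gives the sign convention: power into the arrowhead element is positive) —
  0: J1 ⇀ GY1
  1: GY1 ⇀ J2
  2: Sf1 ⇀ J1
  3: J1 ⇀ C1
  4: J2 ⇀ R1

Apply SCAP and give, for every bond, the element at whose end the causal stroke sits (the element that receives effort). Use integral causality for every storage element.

b0 stroke→GY1
b1 stroke→GY1
b2 stroke→Sf1
b3 stroke→J1
b4 stroke→J2

b2 |Sf1  (Sf1: flow source, stroke at near end)
b3 |J1  (C1: C, integral causality)
b0 |GY1  (J1 effort already set via bond 3)
b1 |GY1  (through GY1, causality inverts; strokes same side of GY1)
b4 |J2  (closing 0-jn rule on J2)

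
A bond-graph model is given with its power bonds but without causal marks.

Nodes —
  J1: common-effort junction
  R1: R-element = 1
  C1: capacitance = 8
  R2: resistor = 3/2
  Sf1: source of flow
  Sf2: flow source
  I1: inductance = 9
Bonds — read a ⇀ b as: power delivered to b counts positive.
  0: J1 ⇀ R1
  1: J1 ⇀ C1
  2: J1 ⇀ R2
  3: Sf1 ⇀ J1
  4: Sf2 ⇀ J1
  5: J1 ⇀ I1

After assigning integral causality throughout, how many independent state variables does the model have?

2  (C1, I1 all integral)

bond 3 |Sf1  (Sf1: flow source, stroke at near end)
bond 4 |Sf2  (Sf2 fixes flow; stroke at Sf2)
bond 1 |J1  (C1 outputs effort q/C1)
bond 0 |R1  (J1: bond 1 brought effort, rest push out)
bond 2 |R2  (J1 effort already set via bond 1)
bond 5 |I1  (common-e at J1 fixed by 1)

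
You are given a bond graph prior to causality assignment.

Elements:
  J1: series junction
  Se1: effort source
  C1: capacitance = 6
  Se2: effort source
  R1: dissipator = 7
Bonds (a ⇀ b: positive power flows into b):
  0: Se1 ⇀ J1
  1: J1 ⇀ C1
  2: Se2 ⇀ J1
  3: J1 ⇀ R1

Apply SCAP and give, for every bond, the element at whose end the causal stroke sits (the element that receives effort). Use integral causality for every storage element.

#0 |J1  (Se1: effort source, stroke at far end)
#2 |J1  (source Se2 imposes e)
#1 |J1  (C1 integral (e out))
#3 |R1  (J1 needs exactly one f-in)

bond 0 stroke at J1
bond 1 stroke at J1
bond 2 stroke at J1
bond 3 stroke at R1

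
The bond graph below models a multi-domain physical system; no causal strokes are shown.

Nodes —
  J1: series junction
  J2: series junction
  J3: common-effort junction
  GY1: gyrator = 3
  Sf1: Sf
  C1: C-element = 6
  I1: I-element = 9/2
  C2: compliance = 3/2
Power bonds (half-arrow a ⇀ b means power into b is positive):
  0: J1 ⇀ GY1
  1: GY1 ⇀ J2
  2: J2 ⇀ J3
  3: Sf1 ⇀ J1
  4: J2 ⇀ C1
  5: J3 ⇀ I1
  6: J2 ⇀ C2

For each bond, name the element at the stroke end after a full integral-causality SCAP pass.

β0 →J1
β1 →J2
β2 →J3
β3 →Sf1
β4 →J2
β5 →I1
β6 →J2

β3 stroke→Sf1  (Sf1 (Sf) sets flow on bond)
β0 stroke→J1  (J1 flow already set via bond 3)
β1 stroke→J2  (GY1 both-in/both-out from 0)
β4 stroke→J2  (C1 integral (e out))
β5 stroke→I1  (prefer integral on I1)
β2 stroke→J3  (J3 needs exactly one e-in)
β6 stroke→J2  (1-jn J2 has f-setter on 2)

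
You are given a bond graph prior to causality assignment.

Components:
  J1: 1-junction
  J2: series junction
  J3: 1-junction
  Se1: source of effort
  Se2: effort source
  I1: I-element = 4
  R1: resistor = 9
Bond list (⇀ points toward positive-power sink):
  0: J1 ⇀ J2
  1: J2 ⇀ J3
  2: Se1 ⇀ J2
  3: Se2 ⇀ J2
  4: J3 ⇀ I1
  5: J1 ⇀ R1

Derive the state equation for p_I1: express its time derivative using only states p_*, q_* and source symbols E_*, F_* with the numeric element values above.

b2 |J2  (Se1 (Se) sets effort on bond)
b3 |J2  (Se2 fixes effort; stroke away)
b4 |I1  (I1 outputs flow p/I1)
b1 |J3  (J3: bond 4 brought flow, rest push out)
b0 |J2  (1-jn J2 has f-setter on 1)
b5 |J1  (J1 flow already set via bond 0)

dp_I1/dt = E_Se1 + E_Se2 - 9*p_I1/4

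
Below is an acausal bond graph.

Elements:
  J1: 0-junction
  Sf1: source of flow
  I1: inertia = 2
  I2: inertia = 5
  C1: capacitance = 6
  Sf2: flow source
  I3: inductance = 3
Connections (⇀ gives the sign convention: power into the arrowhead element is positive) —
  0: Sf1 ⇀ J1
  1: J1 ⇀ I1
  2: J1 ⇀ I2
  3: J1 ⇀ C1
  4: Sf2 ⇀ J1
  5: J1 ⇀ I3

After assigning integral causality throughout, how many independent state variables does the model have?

#0 →Sf1  (Sf1: flow source, stroke at near end)
#4 →Sf2  (Sf2 fixes flow; stroke at Sf2)
#1 →I1  (I1 integral (f out))
#2 →I2  (I2: I, integral causality)
#3 →J1  (C1: C, integral causality)
#5 →I3  (J1 effort already set via bond 3)

4  (C1, I1, I2, I3 all integral)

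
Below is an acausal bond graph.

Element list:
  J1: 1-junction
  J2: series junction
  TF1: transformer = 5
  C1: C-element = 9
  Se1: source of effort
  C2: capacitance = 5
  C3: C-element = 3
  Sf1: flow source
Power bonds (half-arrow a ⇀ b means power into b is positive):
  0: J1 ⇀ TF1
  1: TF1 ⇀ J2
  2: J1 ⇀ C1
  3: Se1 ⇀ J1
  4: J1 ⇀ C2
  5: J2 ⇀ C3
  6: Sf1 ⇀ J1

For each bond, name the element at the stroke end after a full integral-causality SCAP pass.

bond 0 |J1
bond 1 |TF1
bond 2 |J1
bond 3 |J1
bond 4 |J1
bond 5 |J2
bond 6 |Sf1

b3 stroke at J1  (Se1: effort source, stroke at far end)
b6 stroke at Sf1  (Sf1 fixes flow; stroke at Sf1)
b0 stroke at J1  (J1: bond 6 brought flow, rest push out)
b2 stroke at J1  (J1 flow already set via bond 6)
b4 stroke at J1  (J1: bond 6 brought flow, rest push out)
b1 stroke at TF1  (through TF1, causality passes straight; one stroke at TF1)
b5 stroke at J2  (J2: bond 1 brought flow, rest push out)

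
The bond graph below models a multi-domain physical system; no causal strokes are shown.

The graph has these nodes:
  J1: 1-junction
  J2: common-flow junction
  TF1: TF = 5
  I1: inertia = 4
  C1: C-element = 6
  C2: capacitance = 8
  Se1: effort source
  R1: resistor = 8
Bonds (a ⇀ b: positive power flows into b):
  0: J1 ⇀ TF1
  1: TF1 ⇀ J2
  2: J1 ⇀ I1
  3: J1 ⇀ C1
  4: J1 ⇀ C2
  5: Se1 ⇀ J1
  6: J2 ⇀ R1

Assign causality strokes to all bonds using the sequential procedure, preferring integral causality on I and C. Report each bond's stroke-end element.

β0 stroke at J1
β1 stroke at TF1
β2 stroke at I1
β3 stroke at J1
β4 stroke at J1
β5 stroke at J1
β6 stroke at J2

#5 |J1  (source Se1 imposes e)
#2 |I1  (I1 outputs flow p/I1)
#0 |J1  (1-jn J1 has f-setter on 2)
#3 |J1  (J1: bond 2 brought flow, rest push out)
#4 |J1  (common-f at J1 fixed by 2)
#1 |TF1  (TF TF1: opposite of bond 0)
#6 |J2  (1-jn J2 has f-setter on 1)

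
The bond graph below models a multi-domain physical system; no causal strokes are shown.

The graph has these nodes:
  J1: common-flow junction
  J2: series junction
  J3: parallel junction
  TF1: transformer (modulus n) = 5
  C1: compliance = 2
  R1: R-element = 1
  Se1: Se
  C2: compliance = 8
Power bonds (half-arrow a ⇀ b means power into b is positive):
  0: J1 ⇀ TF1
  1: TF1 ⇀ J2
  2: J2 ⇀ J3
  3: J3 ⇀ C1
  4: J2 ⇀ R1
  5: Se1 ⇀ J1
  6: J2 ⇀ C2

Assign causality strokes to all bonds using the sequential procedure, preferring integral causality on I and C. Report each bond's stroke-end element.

β0 |TF1
β1 |J2
β2 |J2
β3 |J3
β4 |R1
β5 |J1
β6 |J2

#5 stroke at J1  (Se1 (Se) sets effort on bond)
#0 stroke at TF1  (closing 1-jn rule on J1)
#1 stroke at J2  (TF1: transformer flips bond 0)
#3 stroke at J3  (C1 outputs effort q/C1)
#2 stroke at J2  (0-jn J3 has e-setter on 3)
#6 stroke at J2  (C2 outputs effort q/C2)
#4 stroke at R1  (J2 needs exactly one f-in)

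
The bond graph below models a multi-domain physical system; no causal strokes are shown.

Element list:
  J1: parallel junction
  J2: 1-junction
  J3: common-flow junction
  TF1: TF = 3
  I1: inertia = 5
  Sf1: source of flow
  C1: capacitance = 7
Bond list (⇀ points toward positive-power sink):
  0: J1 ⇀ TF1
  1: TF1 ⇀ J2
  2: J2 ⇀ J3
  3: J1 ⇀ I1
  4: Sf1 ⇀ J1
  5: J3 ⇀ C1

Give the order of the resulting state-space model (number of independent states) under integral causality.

b4 →Sf1  (Sf1 fixes flow; stroke at Sf1)
b3 →I1  (prefer integral on I1)
b0 →J1  (J1: last free bond brings effort in)
b1 →TF1  (TF TF1: opposite of bond 0)
b2 →J2  (J2 flow already set via bond 1)
b5 →J3  (1-jn J3 has f-setter on 2)

2  (C1, I1 all integral)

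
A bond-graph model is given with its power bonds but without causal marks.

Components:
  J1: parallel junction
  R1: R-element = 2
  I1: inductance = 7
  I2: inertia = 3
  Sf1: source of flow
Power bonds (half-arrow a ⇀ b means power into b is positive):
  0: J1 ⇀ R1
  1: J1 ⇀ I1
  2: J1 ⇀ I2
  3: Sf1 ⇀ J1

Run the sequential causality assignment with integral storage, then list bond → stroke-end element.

#0 |J1
#1 |I1
#2 |I2
#3 |Sf1

#3 |Sf1  (source Sf1 imposes f)
#1 |I1  (I1 outputs flow p/I1)
#2 |I2  (I2 outputs flow p/I2)
#0 |J1  (closing 0-jn rule on J1)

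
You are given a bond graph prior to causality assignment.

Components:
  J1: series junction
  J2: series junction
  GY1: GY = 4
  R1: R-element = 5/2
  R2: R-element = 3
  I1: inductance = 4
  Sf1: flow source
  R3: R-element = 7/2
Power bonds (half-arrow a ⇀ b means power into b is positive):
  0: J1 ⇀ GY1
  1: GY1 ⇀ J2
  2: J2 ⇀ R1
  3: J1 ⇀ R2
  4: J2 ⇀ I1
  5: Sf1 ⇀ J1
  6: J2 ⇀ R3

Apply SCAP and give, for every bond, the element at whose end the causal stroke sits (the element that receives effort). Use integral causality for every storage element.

β0 |J1
β1 |J2
β2 |J2
β3 |J1
β4 |I1
β5 |Sf1
β6 |J2

β5 |Sf1  (Sf1 (Sf) sets flow on bond)
β0 |J1  (J1: bond 5 brought flow, rest push out)
β3 |J1  (J1: bond 5 brought flow, rest push out)
β1 |J2  (GY GY1: same side as bond 0)
β4 |I1  (I1 outputs flow p/I1)
β2 |J2  (1-jn J2 has f-setter on 4)
β6 |J2  (J2: bond 4 brought flow, rest push out)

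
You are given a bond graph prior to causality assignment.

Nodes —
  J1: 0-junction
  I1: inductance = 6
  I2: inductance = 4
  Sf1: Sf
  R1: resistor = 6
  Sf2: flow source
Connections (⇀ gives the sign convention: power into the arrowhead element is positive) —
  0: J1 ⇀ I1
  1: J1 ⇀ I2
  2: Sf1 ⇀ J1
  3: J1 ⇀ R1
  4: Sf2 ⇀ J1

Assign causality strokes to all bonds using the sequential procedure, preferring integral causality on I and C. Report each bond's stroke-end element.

#2 →Sf1  (source Sf1 imposes f)
#4 →Sf2  (Sf2 (Sf) sets flow on bond)
#0 →I1  (I1: I, integral causality)
#1 →I2  (prefer integral on I2)
#3 →J1  (J1: last free bond brings effort in)

b0 stroke at I1
b1 stroke at I2
b2 stroke at Sf1
b3 stroke at J1
b4 stroke at Sf2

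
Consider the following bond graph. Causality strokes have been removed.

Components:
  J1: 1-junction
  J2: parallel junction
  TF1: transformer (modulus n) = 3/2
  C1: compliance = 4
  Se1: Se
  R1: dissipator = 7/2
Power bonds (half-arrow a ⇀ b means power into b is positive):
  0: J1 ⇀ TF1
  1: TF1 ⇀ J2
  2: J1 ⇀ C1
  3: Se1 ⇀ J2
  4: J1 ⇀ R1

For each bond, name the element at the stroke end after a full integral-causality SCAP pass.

β3 |J2  (Se1: effort source, stroke at far end)
β1 |TF1  (0-jn J2 has e-setter on 3)
β0 |J1  (through TF1, causality passes straight; one stroke at TF1)
β2 |J1  (C1: C, integral causality)
β4 |R1  (J1 needs exactly one f-in)

#0 |J1
#1 |TF1
#2 |J1
#3 |J2
#4 |R1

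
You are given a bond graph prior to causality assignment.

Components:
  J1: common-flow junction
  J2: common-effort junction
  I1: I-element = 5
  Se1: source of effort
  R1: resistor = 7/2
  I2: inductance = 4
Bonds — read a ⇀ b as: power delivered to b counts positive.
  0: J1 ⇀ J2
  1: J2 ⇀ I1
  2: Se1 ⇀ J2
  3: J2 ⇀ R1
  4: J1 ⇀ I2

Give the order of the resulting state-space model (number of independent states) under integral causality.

b2 stroke→J2  (Se1 (Se) sets effort on bond)
b0 stroke→J1  (J2: bond 2 brought effort, rest push out)
b1 stroke→I1  (J2 effort already set via bond 2)
b3 stroke→R1  (J2 effort already set via bond 2)
b4 stroke→I2  (J1: last free bond brings flow in)

2  (I1, I2 all integral)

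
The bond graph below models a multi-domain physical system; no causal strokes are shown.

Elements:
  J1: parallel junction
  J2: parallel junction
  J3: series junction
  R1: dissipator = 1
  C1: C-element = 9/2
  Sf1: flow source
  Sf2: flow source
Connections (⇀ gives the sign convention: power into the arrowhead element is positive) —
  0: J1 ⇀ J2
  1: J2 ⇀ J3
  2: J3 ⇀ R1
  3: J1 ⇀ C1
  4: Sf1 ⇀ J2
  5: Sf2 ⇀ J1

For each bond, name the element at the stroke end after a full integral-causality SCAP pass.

bond 0 stroke at J2
bond 1 stroke at J3
bond 2 stroke at R1
bond 3 stroke at J1
bond 4 stroke at Sf1
bond 5 stroke at Sf2

β4 stroke at Sf1  (Sf1 fixes flow; stroke at Sf1)
β5 stroke at Sf2  (Sf2: flow source, stroke at near end)
β3 stroke at J1  (C1 integral (e out))
β0 stroke at J2  (J1 effort already set via bond 3)
β1 stroke at J3  (J2 effort already set via bond 0)
β2 stroke at R1  (closing 1-jn rule on J3)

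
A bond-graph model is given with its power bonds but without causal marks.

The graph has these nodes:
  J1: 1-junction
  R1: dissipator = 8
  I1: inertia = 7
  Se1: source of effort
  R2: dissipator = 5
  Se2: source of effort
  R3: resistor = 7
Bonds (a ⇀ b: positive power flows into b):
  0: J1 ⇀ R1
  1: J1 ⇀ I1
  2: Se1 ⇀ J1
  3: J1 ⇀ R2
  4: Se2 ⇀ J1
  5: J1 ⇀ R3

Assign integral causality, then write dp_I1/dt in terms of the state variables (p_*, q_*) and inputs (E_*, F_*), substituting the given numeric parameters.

b2 →J1  (Se1 (Se) sets effort on bond)
b4 →J1  (Se2: effort source, stroke at far end)
b1 →I1  (prefer integral on I1)
b0 →J1  (1-jn J1 has f-setter on 1)
b3 →J1  (J1 flow already set via bond 1)
b5 →J1  (J1 flow already set via bond 1)

dp_I1/dt = E_Se1 + E_Se2 - 20*p_I1/7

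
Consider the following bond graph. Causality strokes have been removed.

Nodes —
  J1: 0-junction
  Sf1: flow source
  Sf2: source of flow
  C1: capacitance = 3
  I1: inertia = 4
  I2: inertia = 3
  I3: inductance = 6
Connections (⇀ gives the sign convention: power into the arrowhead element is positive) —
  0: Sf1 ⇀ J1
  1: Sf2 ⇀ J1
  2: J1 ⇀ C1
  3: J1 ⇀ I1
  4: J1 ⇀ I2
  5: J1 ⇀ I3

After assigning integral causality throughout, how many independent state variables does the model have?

4  (C1, I1, I2, I3 all integral)

b0 |Sf1  (Sf1 (Sf) sets flow on bond)
b1 |Sf2  (Sf2: flow source, stroke at near end)
b2 |J1  (C1 outputs effort q/C1)
b3 |I1  (J1 effort already set via bond 2)
b4 |I2  (common-e at J1 fixed by 2)
b5 |I3  (J1 effort already set via bond 2)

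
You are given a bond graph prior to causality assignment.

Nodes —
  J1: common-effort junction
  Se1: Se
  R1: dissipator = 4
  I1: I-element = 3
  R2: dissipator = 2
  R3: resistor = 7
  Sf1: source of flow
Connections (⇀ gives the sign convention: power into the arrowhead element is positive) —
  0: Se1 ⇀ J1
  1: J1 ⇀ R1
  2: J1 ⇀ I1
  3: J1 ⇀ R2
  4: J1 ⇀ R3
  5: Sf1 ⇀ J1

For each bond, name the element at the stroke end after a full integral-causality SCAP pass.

#0 →J1
#1 →R1
#2 →I1
#3 →R2
#4 →R3
#5 →Sf1

#0 →J1  (Se1: effort source, stroke at far end)
#5 →Sf1  (Sf1: flow source, stroke at near end)
#1 →R1  (J1: bond 0 brought effort, rest push out)
#2 →I1  (0-jn J1 has e-setter on 0)
#3 →R2  (J1 effort already set via bond 0)
#4 →R3  (J1: bond 0 brought effort, rest push out)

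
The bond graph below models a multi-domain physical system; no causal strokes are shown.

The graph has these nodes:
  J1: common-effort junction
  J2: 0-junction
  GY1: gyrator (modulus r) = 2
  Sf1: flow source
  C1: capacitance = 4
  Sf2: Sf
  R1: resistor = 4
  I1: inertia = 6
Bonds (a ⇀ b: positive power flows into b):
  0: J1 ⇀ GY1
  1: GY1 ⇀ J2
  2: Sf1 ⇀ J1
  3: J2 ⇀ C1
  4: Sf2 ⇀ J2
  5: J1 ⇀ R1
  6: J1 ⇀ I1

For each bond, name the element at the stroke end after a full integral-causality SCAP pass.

β0 stroke at GY1
β1 stroke at GY1
β2 stroke at Sf1
β3 stroke at J2
β4 stroke at Sf2
β5 stroke at J1
β6 stroke at I1

#2 |Sf1  (Sf1 (Sf) sets flow on bond)
#4 |Sf2  (source Sf2 imposes f)
#3 |J2  (C1: C, integral causality)
#1 |GY1  (0-jn J2 has e-setter on 3)
#0 |GY1  (GY1: gyrator matches bond 1)
#6 |I1  (I1 integral (f out))
#5 |J1  (closing 0-jn rule on J1)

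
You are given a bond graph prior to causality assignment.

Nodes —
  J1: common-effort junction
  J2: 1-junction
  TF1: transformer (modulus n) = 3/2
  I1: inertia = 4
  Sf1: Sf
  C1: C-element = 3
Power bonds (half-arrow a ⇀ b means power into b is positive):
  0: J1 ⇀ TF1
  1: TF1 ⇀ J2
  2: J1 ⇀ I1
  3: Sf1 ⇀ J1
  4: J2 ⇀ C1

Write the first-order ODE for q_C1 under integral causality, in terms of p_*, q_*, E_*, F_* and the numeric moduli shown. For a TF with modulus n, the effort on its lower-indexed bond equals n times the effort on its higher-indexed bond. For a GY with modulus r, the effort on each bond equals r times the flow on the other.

#3 |Sf1  (Sf1 (Sf) sets flow on bond)
#2 |I1  (I1: I, integral causality)
#0 |J1  (J1 needs exactly one e-in)
#1 |TF1  (TF TF1: opposite of bond 0)
#4 |J2  (common-f at J2 fixed by 1)

dq_C1/dt = 3*F_Sf1/2 - 3*p_I1/8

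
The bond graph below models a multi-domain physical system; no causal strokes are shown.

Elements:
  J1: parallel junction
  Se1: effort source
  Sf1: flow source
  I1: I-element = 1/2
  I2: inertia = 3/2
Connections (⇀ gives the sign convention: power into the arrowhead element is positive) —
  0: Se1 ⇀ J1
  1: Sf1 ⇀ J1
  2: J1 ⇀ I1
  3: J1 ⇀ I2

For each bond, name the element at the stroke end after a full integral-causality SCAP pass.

β0 |J1  (Se1 fixes effort; stroke away)
β1 |Sf1  (Sf1: flow source, stroke at near end)
β2 |I1  (J1 effort already set via bond 0)
β3 |I2  (J1: bond 0 brought effort, rest push out)

bond 0 →J1
bond 1 →Sf1
bond 2 →I1
bond 3 →I2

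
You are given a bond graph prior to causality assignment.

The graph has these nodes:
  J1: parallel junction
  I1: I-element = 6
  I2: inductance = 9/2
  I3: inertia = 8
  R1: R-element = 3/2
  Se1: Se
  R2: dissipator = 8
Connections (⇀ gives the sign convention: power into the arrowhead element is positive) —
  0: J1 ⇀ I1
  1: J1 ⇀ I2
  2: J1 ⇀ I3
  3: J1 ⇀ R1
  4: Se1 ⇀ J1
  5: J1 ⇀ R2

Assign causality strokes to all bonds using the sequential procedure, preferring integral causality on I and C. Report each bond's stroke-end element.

b4 stroke at J1  (source Se1 imposes e)
b0 stroke at I1  (0-jn J1 has e-setter on 4)
b1 stroke at I2  (J1: bond 4 brought effort, rest push out)
b2 stroke at I3  (0-jn J1 has e-setter on 4)
b3 stroke at R1  (J1: bond 4 brought effort, rest push out)
b5 stroke at R2  (J1 effort already set via bond 4)

β0 →I1
β1 →I2
β2 →I3
β3 →R1
β4 →J1
β5 →R2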